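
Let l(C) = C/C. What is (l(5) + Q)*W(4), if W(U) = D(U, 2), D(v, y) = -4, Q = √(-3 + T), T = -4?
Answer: -4 - 4*I*√7 ≈ -4.0 - 10.583*I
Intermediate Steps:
Q = I*√7 (Q = √(-3 - 4) = √(-7) = I*√7 ≈ 2.6458*I)
l(C) = 1
W(U) = -4
(l(5) + Q)*W(4) = (1 + I*√7)*(-4) = -4 - 4*I*√7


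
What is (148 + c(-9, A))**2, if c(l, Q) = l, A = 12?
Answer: 19321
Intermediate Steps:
(148 + c(-9, A))**2 = (148 - 9)**2 = 139**2 = 19321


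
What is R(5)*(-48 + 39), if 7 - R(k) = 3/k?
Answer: -288/5 ≈ -57.600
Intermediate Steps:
R(k) = 7 - 3/k
R(5)*(-48 + 39) = (7 - 3/5)*(-48 + 39) = (7 - 3*⅕)*(-9) = (7 - ⅗)*(-9) = (32/5)*(-9) = -288/5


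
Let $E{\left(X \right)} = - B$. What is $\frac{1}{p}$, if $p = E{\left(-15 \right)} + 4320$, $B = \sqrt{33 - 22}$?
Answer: $\frac{4320}{18662389} + \frac{\sqrt{11}}{18662389} \approx 0.00023166$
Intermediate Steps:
$B = \sqrt{11} \approx 3.3166$
$E{\left(X \right)} = - \sqrt{11}$
$p = 4320 - \sqrt{11}$ ($p = - \sqrt{11} + 4320 = 4320 - \sqrt{11} \approx 4316.7$)
$\frac{1}{p} = \frac{1}{4320 - \sqrt{11}}$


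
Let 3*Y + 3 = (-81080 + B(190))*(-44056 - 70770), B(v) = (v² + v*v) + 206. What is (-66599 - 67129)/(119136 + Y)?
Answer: -401184/996358129 ≈ -0.00040265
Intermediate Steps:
B(v) = 206 + 2*v² (B(v) = (v² + v²) + 206 = 2*v² + 206 = 206 + 2*v²)
Y = 996000721/3 (Y = -1 + ((-81080 + (206 + 2*190²))*(-44056 - 70770))/3 = -1 + ((-81080 + (206 + 2*36100))*(-114826))/3 = -1 + ((-81080 + (206 + 72200))*(-114826))/3 = -1 + ((-81080 + 72406)*(-114826))/3 = -1 + (-8674*(-114826))/3 = -1 + (⅓)*996000724 = -1 + 996000724/3 = 996000721/3 ≈ 3.3200e+8)
(-66599 - 67129)/(119136 + Y) = (-66599 - 67129)/(119136 + 996000721/3) = -133728/996358129/3 = -133728*3/996358129 = -401184/996358129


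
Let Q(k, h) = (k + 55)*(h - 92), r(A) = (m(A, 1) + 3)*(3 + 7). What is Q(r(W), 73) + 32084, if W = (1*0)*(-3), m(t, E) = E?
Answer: 30279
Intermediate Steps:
W = 0 (W = 0*(-3) = 0)
r(A) = 40 (r(A) = (1 + 3)*(3 + 7) = 4*10 = 40)
Q(k, h) = (-92 + h)*(55 + k) (Q(k, h) = (55 + k)*(-92 + h) = (-92 + h)*(55 + k))
Q(r(W), 73) + 32084 = (-5060 - 92*40 + 55*73 + 73*40) + 32084 = (-5060 - 3680 + 4015 + 2920) + 32084 = -1805 + 32084 = 30279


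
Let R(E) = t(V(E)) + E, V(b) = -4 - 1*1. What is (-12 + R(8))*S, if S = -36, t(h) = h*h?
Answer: -756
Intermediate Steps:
V(b) = -5 (V(b) = -4 - 1 = -5)
t(h) = h**2
R(E) = 25 + E (R(E) = (-5)**2 + E = 25 + E)
(-12 + R(8))*S = (-12 + (25 + 8))*(-36) = (-12 + 33)*(-36) = 21*(-36) = -756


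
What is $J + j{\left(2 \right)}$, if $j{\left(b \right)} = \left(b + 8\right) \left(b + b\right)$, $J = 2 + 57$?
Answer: $99$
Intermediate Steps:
$J = 59$
$j{\left(b \right)} = 2 b \left(8 + b\right)$ ($j{\left(b \right)} = \left(8 + b\right) 2 b = 2 b \left(8 + b\right)$)
$J + j{\left(2 \right)} = 59 + 2 \cdot 2 \left(8 + 2\right) = 59 + 2 \cdot 2 \cdot 10 = 59 + 40 = 99$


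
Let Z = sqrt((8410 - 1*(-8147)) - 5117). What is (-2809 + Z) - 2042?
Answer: -4851 + 4*sqrt(715) ≈ -4744.0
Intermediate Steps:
Z = 4*sqrt(715) (Z = sqrt((8410 + 8147) - 5117) = sqrt(16557 - 5117) = sqrt(11440) = 4*sqrt(715) ≈ 106.96)
(-2809 + Z) - 2042 = (-2809 + 4*sqrt(715)) - 2042 = -4851 + 4*sqrt(715)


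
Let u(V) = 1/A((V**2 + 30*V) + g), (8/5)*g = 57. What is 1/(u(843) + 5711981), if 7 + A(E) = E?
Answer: 5887741/33630664724929 ≈ 1.7507e-7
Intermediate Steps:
g = 285/8 (g = (5/8)*57 = 285/8 ≈ 35.625)
A(E) = -7 + E
u(V) = 1/(229/8 + V**2 + 30*V) (u(V) = 1/(-7 + ((V**2 + 30*V) + 285/8)) = 1/(-7 + (285/8 + V**2 + 30*V)) = 1/(229/8 + V**2 + 30*V))
1/(u(843) + 5711981) = 1/(8/(229 + 8*843**2 + 240*843) + 5711981) = 1/(8/(229 + 8*710649 + 202320) + 5711981) = 1/(8/(229 + 5685192 + 202320) + 5711981) = 1/(8/5887741 + 5711981) = 1/(33630664724929/5887741) = 5887741/33630664724929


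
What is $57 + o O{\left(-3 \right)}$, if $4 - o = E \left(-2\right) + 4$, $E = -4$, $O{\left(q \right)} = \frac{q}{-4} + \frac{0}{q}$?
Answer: $51$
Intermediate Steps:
$O{\left(q \right)} = - \frac{q}{4}$ ($O{\left(q \right)} = q \left(- \frac{1}{4}\right) + 0 = - \frac{q}{4} + 0 = - \frac{q}{4}$)
$o = -8$ ($o = 4 - \left(\left(-4\right) \left(-2\right) + 4\right) = 4 - \left(8 + 4\right) = 4 - 12 = -8$)
$57 + o O{\left(-3 \right)} = 57 - 8 \left(\left(- \frac{1}{4}\right) \left(-3\right)\right) = 57 - 6 = 51$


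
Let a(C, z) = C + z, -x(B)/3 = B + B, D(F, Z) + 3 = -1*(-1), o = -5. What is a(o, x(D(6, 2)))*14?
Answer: 98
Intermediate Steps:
D(F, Z) = -2 (D(F, Z) = -3 - 1*(-1) = -3 + 1 = -2)
x(B) = -6*B (x(B) = -3*(B + B) = -6*B)
a(o, x(D(6, 2)))*14 = (-5 - 6*(-2))*14 = (-5 + 12)*14 = 7*14 = 98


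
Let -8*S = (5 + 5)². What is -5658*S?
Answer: 70725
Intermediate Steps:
S = -25/2 (S = -(5 + 5)²/8 = -⅛*10² = -⅛*100 = -25/2 ≈ -12.500)
-5658*S = -5658*(-25/2) = 70725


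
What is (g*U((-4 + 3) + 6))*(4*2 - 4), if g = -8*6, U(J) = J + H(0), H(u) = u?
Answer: -960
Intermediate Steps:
U(J) = J (U(J) = J + 0 = J)
g = -48
(g*U((-4 + 3) + 6))*(4*2 - 4) = (-48*((-4 + 3) + 6))*(4*2 - 4) = (-48*(-1 + 6))*(8 - 4) = -48*5*4 = -240*4 = -960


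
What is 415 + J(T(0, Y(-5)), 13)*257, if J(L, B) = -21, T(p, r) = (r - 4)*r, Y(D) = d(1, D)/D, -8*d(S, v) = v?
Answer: -4982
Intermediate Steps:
d(S, v) = -v/8
Y(D) = -⅛ (Y(D) = (-D/8)/D = -⅛)
T(p, r) = r*(-4 + r) (T(p, r) = (-4 + r)*r = r*(-4 + r))
415 + J(T(0, Y(-5)), 13)*257 = 415 - 21*257 = 415 - 5397 = -4982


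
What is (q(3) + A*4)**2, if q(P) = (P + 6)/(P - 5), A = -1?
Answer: 289/4 ≈ 72.250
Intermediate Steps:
q(P) = (6 + P)/(-5 + P)
(q(3) + A*4)**2 = ((6 + 3)/(-5 + 3) - 1*4)**2 = (9/(-2) - 4)**2 = (-1/2*9 - 4)**2 = (-9/2 - 4)**2 = (-17/2)**2 = 289/4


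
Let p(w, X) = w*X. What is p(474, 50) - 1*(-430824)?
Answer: 454524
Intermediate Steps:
p(w, X) = X*w
p(474, 50) - 1*(-430824) = 50*474 - 1*(-430824) = 23700 + 430824 = 454524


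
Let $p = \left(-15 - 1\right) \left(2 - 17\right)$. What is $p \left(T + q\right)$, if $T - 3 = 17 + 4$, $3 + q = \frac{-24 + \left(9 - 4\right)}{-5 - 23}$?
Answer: $\frac{36420}{7} \approx 5202.9$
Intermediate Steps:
$q = - \frac{65}{28}$ ($q = -3 + \frac{-24 + \left(9 - 4\right)}{-5 - 23} = -3 + \frac{-24 + \left(9 - 4\right)}{-28} = -3 + \left(-24 + 5\right) \left(- \frac{1}{28}\right) = -3 - - \frac{19}{28} = -3 + \frac{19}{28} = - \frac{65}{28} \approx -2.3214$)
$T = 24$ ($T = 3 + \left(17 + 4\right) = 3 + 21 = 24$)
$p = 240$ ($p = \left(-15 + \left(-8 + 7\right)\right) \left(-15\right) = \left(-15 - 1\right) \left(-15\right) = \left(-16\right) \left(-15\right) = 240$)
$p \left(T + q\right) = 240 \left(24 - \frac{65}{28}\right) = 240 \cdot \frac{607}{28} = \frac{36420}{7}$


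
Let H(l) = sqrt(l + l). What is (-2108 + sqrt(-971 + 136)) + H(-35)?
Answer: -2108 + I*sqrt(70) + I*sqrt(835) ≈ -2108.0 + 37.263*I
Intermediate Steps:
H(l) = sqrt(2)*sqrt(l) (H(l) = sqrt(2*l) = sqrt(2)*sqrt(l))
(-2108 + sqrt(-971 + 136)) + H(-35) = (-2108 + sqrt(-971 + 136)) + sqrt(2)*sqrt(-35) = (-2108 + sqrt(-835)) + sqrt(2)*(I*sqrt(35)) = (-2108 + I*sqrt(835)) + I*sqrt(70) = -2108 + I*sqrt(70) + I*sqrt(835)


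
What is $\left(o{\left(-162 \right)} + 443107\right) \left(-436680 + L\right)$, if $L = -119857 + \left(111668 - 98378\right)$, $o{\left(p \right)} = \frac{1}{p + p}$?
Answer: $- \frac{77992161147749}{324} \approx -2.4072 \cdot 10^{11}$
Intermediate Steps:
$o{\left(p \right)} = \frac{1}{2 p}$
$L = -106567$ ($L = -119857 + 13290 = -106567$)
$\left(o{\left(-162 \right)} + 443107\right) \left(-436680 + L\right) = \left(\frac{1}{2 \left(-162\right)} + 443107\right) \left(-436680 - 106567\right) = \left(\frac{1}{2} \left(- \frac{1}{162}\right) + 443107\right) \left(-543247\right) = \left(- \frac{1}{324} + 443107\right) \left(-543247\right) = \frac{143566667}{324} \left(-543247\right) = - \frac{77992161147749}{324}$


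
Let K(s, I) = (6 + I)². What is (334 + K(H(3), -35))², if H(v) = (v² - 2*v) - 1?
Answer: 1380625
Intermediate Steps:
H(v) = -1 + v² - 2*v
(334 + K(H(3), -35))² = (334 + (6 - 35)²)² = (334 + (-29)²)² = (334 + 841)² = 1175² = 1380625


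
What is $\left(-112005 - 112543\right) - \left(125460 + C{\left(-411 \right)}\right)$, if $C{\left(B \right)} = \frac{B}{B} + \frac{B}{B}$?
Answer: $-350010$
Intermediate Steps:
$C{\left(B \right)} = 2$ ($C{\left(B \right)} = 1 + 1 = 2$)
$\left(-112005 - 112543\right) - \left(125460 + C{\left(-411 \right)}\right) = \left(-112005 - 112543\right) - 125462 = -224548 - 125462 = -350010$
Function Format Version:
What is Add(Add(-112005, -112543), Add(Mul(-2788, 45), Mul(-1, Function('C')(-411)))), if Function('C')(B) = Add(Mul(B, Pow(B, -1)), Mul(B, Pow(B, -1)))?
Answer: -350010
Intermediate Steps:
Function('C')(B) = 2 (Function('C')(B) = Add(1, 1) = 2)
Add(Add(-112005, -112543), Add(Mul(-2788, 45), Mul(-1, Function('C')(-411)))) = Add(Add(-112005, -112543), Add(Mul(-2788, 45), Mul(-1, 2))) = Add(-224548, Add(-125460, -2)) = Add(-224548, -125462) = -350010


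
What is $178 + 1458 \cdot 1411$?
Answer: $2057416$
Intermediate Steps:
$178 + 1458 \cdot 1411 = 178 + 2057238 = 2057416$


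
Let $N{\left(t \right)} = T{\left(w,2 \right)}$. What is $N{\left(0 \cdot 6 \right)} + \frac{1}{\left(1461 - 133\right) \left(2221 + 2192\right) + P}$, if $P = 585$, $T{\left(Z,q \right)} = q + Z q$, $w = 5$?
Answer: $\frac{70332589}{5861049} \approx 12.0$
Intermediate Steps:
$N{\left(t \right)} = 12$ ($N{\left(t \right)} = 2 \left(1 + 5\right) = 2 \cdot 6 = 12$)
$N{\left(0 \cdot 6 \right)} + \frac{1}{\left(1461 - 133\right) \left(2221 + 2192\right) + P} = 12 + \frac{1}{\left(1461 - 133\right) \left(2221 + 2192\right) + 585} = 12 + \frac{1}{1328 \cdot 4413 + 585} = 12 + \frac{1}{5860464 + 585} = 12 + \frac{1}{5861049} = \frac{70332589}{5861049}$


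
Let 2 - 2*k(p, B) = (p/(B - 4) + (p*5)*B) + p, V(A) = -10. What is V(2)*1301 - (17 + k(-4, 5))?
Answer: -13082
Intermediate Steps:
k(p, B) = 1 - p/2 - 5*B*p/2 - p/(2*(-4 + B)) (k(p, B) = 1 - ((p/(B - 4) + (p*5)*B) + p)/2 = 1 - ((p/(-4 + B) + (5*p)*B) + p)/2 = 1 - ((p/(-4 + B) + 5*B*p) + p)/2 = 1 - (p + p/(-4 + B) + 5*B*p)/2 = 1 + (-p/2 - 5*B*p/2 - p/(2*(-4 + B))) = 1 - p/2 - 5*B*p/2 - p/(2*(-4 + B)))
V(2)*1301 - (17 + k(-4, 5)) = -10*1301 - (17 + (-8 + 2*5 + 3*(-4) - 5*(-4)*5² + 19*5*(-4))/(2*(-4 + 5))) = -13010 - (17 + (½)*(-8 + 10 - 12 - 5*(-4)*25 - 380)/1) = -13010 - (17 + (½)*1*(-8 + 10 - 12 + 500 - 380)) = -13010 - (17 + (½)*1*110) = -13010 - (17 + 55) = -13010 - 1*72 = -13010 - 72 = -13082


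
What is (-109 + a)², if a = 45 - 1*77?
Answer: 19881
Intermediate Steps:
a = -32 (a = 45 - 77 = -32)
(-109 + a)² = (-109 - 32)² = (-141)² = 19881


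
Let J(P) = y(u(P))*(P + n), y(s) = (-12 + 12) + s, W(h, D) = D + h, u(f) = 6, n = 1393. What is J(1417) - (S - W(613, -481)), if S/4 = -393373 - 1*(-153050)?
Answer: 978284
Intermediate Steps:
y(s) = s (y(s) = 0 + s = s)
S = -961292 (S = 4*(-393373 - 1*(-153050)) = 4*(-393373 + 153050) = 4*(-240323) = -961292)
J(P) = 8358 + 6*P (J(P) = 6*(P + 1393) = 6*(1393 + P) = 8358 + 6*P)
J(1417) - (S - W(613, -481)) = (8358 + 6*1417) - (-961292 - (-481 + 613)) = (8358 + 8502) - (-961292 - 1*132) = 16860 - (-961292 - 132) = 16860 - 1*(-961424) = 16860 + 961424 = 978284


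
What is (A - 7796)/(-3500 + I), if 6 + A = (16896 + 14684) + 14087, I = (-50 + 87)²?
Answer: -37865/2131 ≈ -17.769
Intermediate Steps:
I = 1369 (I = 37² = 1369)
A = 45661 (A = -6 + ((16896 + 14684) + 14087) = -6 + (31580 + 14087) = -6 + 45667 = 45661)
(A - 7796)/(-3500 + I) = (45661 - 7796)/(-3500 + 1369) = 37865/(-2131) = 37865*(-1/2131) = -37865/2131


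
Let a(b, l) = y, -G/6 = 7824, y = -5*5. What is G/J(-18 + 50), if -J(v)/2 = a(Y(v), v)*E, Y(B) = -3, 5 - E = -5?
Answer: -11736/125 ≈ -93.888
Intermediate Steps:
E = 10 (E = 5 - 1*(-5) = 5 + 5 = 10)
y = -25
G = -46944 (G = -6*7824 = -46944)
a(b, l) = -25
J(v) = 500 (J(v) = -(-50)*10 = -2*(-250) = 500)
G/J(-18 + 50) = -46944/500 = -46944*1/500 = -11736/125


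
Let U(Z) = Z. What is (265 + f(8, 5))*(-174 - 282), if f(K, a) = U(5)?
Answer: -123120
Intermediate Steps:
f(K, a) = 5
(265 + f(8, 5))*(-174 - 282) = (265 + 5)*(-174 - 282) = 270*(-456) = -123120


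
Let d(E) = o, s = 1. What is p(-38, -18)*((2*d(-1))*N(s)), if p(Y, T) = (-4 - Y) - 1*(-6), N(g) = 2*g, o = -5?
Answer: -800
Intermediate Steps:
d(E) = -5
p(Y, T) = 2 - Y (p(Y, T) = (-4 - Y) + 6 = 2 - Y)
p(-38, -18)*((2*d(-1))*N(s)) = (2 - 1*(-38))*((2*(-5))*(2*1)) = (2 + 38)*(-10*2) = 40*(-20) = -800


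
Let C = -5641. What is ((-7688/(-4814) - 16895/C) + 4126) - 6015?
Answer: -25586278274/13577887 ≈ -1884.4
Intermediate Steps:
((-7688/(-4814) - 16895/C) + 4126) - 6015 = ((-7688/(-4814) - 16895/(-5641)) + 4126) - 6015 = ((-7688*(-1/4814) - 16895*(-1/5641)) + 4126) - 6015 = ((3844/2407 + 16895/5641) + 4126) - 6015 = (62350269/13577887 + 4126) - 6015 = 56084712031/13577887 - 6015 = -25586278274/13577887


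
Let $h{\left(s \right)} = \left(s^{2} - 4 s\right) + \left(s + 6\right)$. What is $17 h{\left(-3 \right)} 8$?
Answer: $3264$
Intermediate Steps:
$h{\left(s \right)} = 6 + s^{2} - 3 s$ ($h{\left(s \right)} = \left(s^{2} - 4 s\right) + \left(6 + s\right) = 6 + s^{2} - 3 s$)
$17 h{\left(-3 \right)} 8 = 17 \left(6 + \left(-3\right)^{2} - -9\right) 8 = 17 \left(6 + 9 + 9\right) 8 = 17 \cdot 24 \cdot 8 = 408 \cdot 8 = 3264$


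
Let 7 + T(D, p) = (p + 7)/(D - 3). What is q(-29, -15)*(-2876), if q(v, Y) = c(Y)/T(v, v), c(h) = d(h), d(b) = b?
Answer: -690240/101 ≈ -6834.1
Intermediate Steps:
c(h) = h
T(D, p) = -7 + (7 + p)/(-3 + D) (T(D, p) = -7 + (p + 7)/(D - 3) = -7 + (7 + p)/(-3 + D))
q(v, Y) = Y*(-3 + v)/(28 - 6*v) (q(v, Y) = Y/(((28 + v - 7*v)/(-3 + v))) = Y/(((28 - 6*v)/(-3 + v))) = Y*((-3 + v)/(28 - 6*v)) = Y*(-3 + v)/(28 - 6*v))
q(-29, -15)*(-2876) = ((½)*(-15)*(-3 - 29)/(14 - 3*(-29)))*(-2876) = ((½)*(-15)*(-32)/(14 + 87))*(-2876) = ((½)*(-15)*(-32)/101)*(-2876) = ((½)*(-15)*(1/101)*(-32))*(-2876) = (240/101)*(-2876) = -690240/101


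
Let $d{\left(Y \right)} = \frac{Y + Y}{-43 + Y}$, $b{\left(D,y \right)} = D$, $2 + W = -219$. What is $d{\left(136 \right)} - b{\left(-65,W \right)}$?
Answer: $\frac{6317}{93} \approx 67.925$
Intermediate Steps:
$W = -221$ ($W = -2 - 219 = -221$)
$d{\left(Y \right)} = \frac{2 Y}{-43 + Y}$
$d{\left(136 \right)} - b{\left(-65,W \right)} = 2 \cdot 136 \frac{1}{-43 + 136} - -65 = 2 \cdot 136 \cdot \frac{1}{93} + 65 = \frac{272}{93} + 65 = \frac{6317}{93}$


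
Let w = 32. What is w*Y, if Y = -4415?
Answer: -141280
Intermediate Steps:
w*Y = 32*(-4415) = -141280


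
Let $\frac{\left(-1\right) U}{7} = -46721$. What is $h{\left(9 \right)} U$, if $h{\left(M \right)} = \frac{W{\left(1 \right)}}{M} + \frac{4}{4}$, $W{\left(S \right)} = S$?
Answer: $\frac{3270470}{9} \approx 3.6339 \cdot 10^{5}$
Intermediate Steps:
$U = 327047$ ($U = \left(-7\right) \left(-46721\right) = 327047$)
$h{\left(M \right)} = 1 + \frac{1}{M}$ ($h{\left(M \right)} = 1 \frac{1}{M} + \frac{4}{4} = \frac{1}{M} + 4 \cdot \frac{1}{4} = \frac{1}{M} + 1 = 1 + \frac{1}{M}$)
$h{\left(9 \right)} U = \frac{1 + 9}{9} \cdot 327047 = \frac{1}{9} \cdot 10 \cdot 327047 = \frac{10}{9} \cdot 327047 = \frac{3270470}{9}$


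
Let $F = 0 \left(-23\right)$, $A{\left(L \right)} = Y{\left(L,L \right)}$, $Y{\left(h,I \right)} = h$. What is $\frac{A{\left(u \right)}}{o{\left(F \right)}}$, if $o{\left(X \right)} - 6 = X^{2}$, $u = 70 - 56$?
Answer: $\frac{7}{3} \approx 2.3333$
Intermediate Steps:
$u = 14$ ($u = 70 - 56 = 14$)
$A{\left(L \right)} = L$
$F = 0$
$o{\left(X \right)} = 6 + X^{2}$
$\frac{A{\left(u \right)}}{o{\left(F \right)}} = \frac{14}{6 + 0^{2}} = \frac{14}{6 + 0} = \frac{14}{6} = 14 \cdot \frac{1}{6} = \frac{7}{3}$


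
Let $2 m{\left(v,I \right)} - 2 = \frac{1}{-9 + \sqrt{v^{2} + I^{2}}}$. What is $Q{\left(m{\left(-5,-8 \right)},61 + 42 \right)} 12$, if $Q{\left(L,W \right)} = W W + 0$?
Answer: $127308$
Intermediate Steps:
$m{\left(v,I \right)} = 1 + \frac{1}{2 \left(-9 + \sqrt{I^{2} + v^{2}}\right)}$ ($m{\left(v,I \right)} = 1 + \frac{1}{2 \left(-9 + \sqrt{v^{2} + I^{2}}\right)} = 1 + \frac{1}{2 \left(-9 + \sqrt{I^{2} + v^{2}}\right)}$)
$Q{\left(L,W \right)} = W^{2}$ ($Q{\left(L,W \right)} = W^{2} + 0 = W^{2}$)
$Q{\left(m{\left(-5,-8 \right)},61 + 42 \right)} 12 = \left(61 + 42\right)^{2} \cdot 12 = 103^{2} \cdot 12 = 10609 \cdot 12 = 127308$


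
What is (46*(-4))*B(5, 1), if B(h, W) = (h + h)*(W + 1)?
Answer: -3680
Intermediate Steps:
B(h, W) = 2*h*(1 + W) (B(h, W) = (2*h)*(1 + W) = 2*h*(1 + W))
(46*(-4))*B(5, 1) = (46*(-4))*(2*5*(1 + 1)) = -368*5*2 = -184*20 = -3680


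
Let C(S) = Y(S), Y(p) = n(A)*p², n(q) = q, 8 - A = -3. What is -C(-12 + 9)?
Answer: -99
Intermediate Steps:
A = 11 (A = 8 - 1*(-3) = 8 + 3 = 11)
Y(p) = 11*p²
C(S) = 11*S²
-C(-12 + 9) = -11*(-12 + 9)² = -11*(-3)² = -11*9 = -1*99 = -99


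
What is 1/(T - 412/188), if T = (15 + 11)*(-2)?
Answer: -47/2547 ≈ -0.018453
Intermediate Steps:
T = -52 (T = 26*(-2) = -52)
1/(T - 412/188) = 1/(-52 - 412/188) = 1/(-52 - 412*1/188) = 1/(-52 - 103/47) = 1/(-2547/47) = -47/2547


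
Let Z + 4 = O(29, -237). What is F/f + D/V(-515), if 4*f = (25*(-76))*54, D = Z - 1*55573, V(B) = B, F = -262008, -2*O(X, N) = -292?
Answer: 5765701/48925 ≈ 117.85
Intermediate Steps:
O(X, N) = 146 (O(X, N) = -1/2*(-292) = 146)
Z = 142 (Z = -4 + 146 = 142)
D = -55431 (D = 142 - 1*55573 = 142 - 55573 = -55431)
f = -25650 (f = ((25*(-76))*54)/4 = (-1900*54)/4 = (1/4)*(-102600) = -25650)
F/f + D/V(-515) = -262008/(-25650) - 55431/(-515) = -262008*(-1/25650) - 55431*(-1/515) = 4852/475 + 55431/515 = 5765701/48925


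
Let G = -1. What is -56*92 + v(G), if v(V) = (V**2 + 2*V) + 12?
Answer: -5141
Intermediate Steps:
v(V) = 12 + V**2 + 2*V
-56*92 + v(G) = -56*92 + (12 + (-1)**2 + 2*(-1)) = -5152 + (12 + 1 - 2) = -5152 + 11 = -5141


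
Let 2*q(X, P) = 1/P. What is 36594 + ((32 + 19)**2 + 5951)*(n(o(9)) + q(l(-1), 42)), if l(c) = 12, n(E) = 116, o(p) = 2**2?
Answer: 21603284/21 ≈ 1.0287e+6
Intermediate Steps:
o(p) = 4
q(X, P) = 1/(2*P)
36594 + ((32 + 19)**2 + 5951)*(n(o(9)) + q(l(-1), 42)) = 36594 + ((32 + 19)**2 + 5951)*(116 + (1/2)/42) = 36594 + (51**2 + 5951)*(116 + (1/2)*(1/42)) = 36594 + (2601 + 5951)*(116 + 1/84) = 36594 + 8552*(9745/84) = 36594 + 20834810/21 = 21603284/21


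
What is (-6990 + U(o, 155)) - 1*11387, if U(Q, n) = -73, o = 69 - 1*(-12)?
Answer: -18450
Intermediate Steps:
o = 81 (o = 69 + 12 = 81)
(-6990 + U(o, 155)) - 1*11387 = (-6990 - 73) - 1*11387 = -7063 - 11387 = -18450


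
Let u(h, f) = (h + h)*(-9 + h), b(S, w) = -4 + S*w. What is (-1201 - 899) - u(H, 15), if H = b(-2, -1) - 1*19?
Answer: -3360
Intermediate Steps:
H = -21 (H = (-4 - 2*(-1)) - 1*19 = (-4 + 2) - 19 = -2 - 19 = -21)
u(h, f) = 2*h*(-9 + h) (u(h, f) = (2*h)*(-9 + h) = 2*h*(-9 + h))
(-1201 - 899) - u(H, 15) = (-1201 - 899) - 2*(-21)*(-9 - 21) = -2100 - 2*(-21)*(-30) = -2100 - 1*1260 = -2100 - 1260 = -3360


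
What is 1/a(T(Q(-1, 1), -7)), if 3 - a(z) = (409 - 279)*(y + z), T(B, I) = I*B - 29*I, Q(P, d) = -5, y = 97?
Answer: -1/43547 ≈ -2.2964e-5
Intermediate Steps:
T(B, I) = -29*I + B*I (T(B, I) = B*I - 29*I = -29*I + B*I)
a(z) = -12607 - 130*z (a(z) = 3 - (409 - 279)*(97 + z) = 3 - 130*(97 + z) = 3 - (12610 + 130*z) = 3 + (-12610 - 130*z) = -12607 - 130*z)
1/a(T(Q(-1, 1), -7)) = 1/(-12607 - (-910)*(-29 - 5)) = 1/(-12607 - (-910)*(-34)) = 1/(-12607 - 130*238) = 1/(-12607 - 30940) = 1/(-43547) = -1/43547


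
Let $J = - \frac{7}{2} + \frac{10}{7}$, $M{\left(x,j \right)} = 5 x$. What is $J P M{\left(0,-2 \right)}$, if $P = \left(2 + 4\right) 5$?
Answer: $0$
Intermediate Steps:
$P = 30$ ($P = 6 \cdot 5 = 30$)
$J = - \frac{29}{14}$ ($J = \left(-7\right) \frac{1}{2} + 10 \cdot \frac{1}{7} = - \frac{7}{2} + \frac{10}{7} = - \frac{29}{14} \approx -2.0714$)
$J P M{\left(0,-2 \right)} = \left(- \frac{29}{14}\right) 30 \cdot 5 \cdot 0 = \left(- \frac{435}{7}\right) 0 = 0$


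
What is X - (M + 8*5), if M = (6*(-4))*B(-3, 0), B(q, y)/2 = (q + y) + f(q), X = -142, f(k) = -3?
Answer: -470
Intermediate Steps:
B(q, y) = -6 + 2*q + 2*y (B(q, y) = 2*((q + y) - 3) = 2*(-3 + q + y) = -6 + 2*q + 2*y)
M = 288 (M = (6*(-4))*(-6 + 2*(-3) + 2*0) = -24*(-6 - 6 + 0) = -24*(-12) = 288)
X - (M + 8*5) = -142 - (288 + 8*5) = -142 - (288 + 40) = -142 - 1*328 = -142 - 328 = -470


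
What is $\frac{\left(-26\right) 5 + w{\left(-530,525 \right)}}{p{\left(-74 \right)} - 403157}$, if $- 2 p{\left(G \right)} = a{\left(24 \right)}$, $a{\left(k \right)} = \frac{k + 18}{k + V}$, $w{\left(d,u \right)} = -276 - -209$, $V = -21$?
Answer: $\frac{197}{403164} \approx 0.00048864$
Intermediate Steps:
$w{\left(d,u \right)} = -67$ ($w{\left(d,u \right)} = -276 + 209 = -67$)
$a{\left(k \right)} = \frac{18 + k}{-21 + k}$ ($a{\left(k \right)} = \frac{k + 18}{k - 21} = \frac{18 + k}{-21 + k}$)
$p{\left(G \right)} = -7$ ($p{\left(G \right)} = - \frac{\frac{1}{-21 + 24} \left(18 + 24\right)}{2} = - \frac{\frac{1}{3} \cdot 42}{2} = \left(- \frac{1}{2}\right) 14 = -7$)
$\frac{\left(-26\right) 5 + w{\left(-530,525 \right)}}{p{\left(-74 \right)} - 403157} = \frac{\left(-26\right) 5 - 67}{-7 - 403157} = \frac{-130 - 67}{-403164} = \left(-197\right) \left(- \frac{1}{403164}\right) = \frac{197}{403164}$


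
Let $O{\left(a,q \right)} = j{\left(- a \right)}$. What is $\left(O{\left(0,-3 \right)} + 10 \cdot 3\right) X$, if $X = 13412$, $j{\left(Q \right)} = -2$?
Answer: $375536$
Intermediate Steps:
$O{\left(a,q \right)} = -2$
$\left(O{\left(0,-3 \right)} + 10 \cdot 3\right) X = \left(-2 + 10 \cdot 3\right) 13412 = \left(-2 + 30\right) 13412 = 28 \cdot 13412 = 375536$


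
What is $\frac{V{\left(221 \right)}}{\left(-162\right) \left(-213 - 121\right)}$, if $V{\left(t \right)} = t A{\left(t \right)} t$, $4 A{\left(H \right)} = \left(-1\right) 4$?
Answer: $- \frac{48841}{54108} \approx -0.90266$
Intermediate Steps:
$A{\left(H \right)} = -1$ ($A{\left(H \right)} = \frac{\left(-1\right) 4}{4} = \frac{1}{4} \left(-4\right) = -1$)
$V{\left(t \right)} = - t^{2}$ ($V{\left(t \right)} = t \left(- t\right) = - t^{2}$)
$\frac{V{\left(221 \right)}}{\left(-162\right) \left(-213 - 121\right)} = \frac{\left(-1\right) 221^{2}}{\left(-162\right) \left(-213 - 121\right)} = \frac{\left(-1\right) 48841}{\left(-162\right) \left(-213 - 121\right)} = - \frac{48841}{\left(-162\right) \left(-334\right)} = - \frac{48841}{54108}$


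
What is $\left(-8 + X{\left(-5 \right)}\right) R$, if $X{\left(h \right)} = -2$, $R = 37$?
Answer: $-370$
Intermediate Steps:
$\left(-8 + X{\left(-5 \right)}\right) R = \left(-8 - 2\right) 37 = \left(-10\right) 37 = -370$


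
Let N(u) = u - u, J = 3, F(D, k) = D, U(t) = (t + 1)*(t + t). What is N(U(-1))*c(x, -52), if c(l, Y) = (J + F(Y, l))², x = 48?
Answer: 0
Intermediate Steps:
U(t) = 2*t*(1 + t) (U(t) = (1 + t)*(2*t) = 2*t*(1 + t))
N(u) = 0
c(l, Y) = (3 + Y)²
N(U(-1))*c(x, -52) = 0*(3 - 52)² = 0*(-49)² = 0*2401 = 0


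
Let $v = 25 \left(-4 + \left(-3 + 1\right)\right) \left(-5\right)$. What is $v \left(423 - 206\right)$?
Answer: $162750$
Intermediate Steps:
$v = 750$ ($v = 25 \left(-4 - 2\right) \left(-5\right) = 25 \left(\left(-6\right) \left(-5\right)\right) = 25 \cdot 30 = 750$)
$v \left(423 - 206\right) = 750 \left(423 - 206\right) = 750 \cdot 217 = 162750$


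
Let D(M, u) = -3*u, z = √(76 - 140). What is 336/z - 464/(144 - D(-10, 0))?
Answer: -29/9 - 42*I ≈ -3.2222 - 42.0*I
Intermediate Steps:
z = 8*I (z = √(-64) = 8*I ≈ 8.0*I)
336/z - 464/(144 - D(-10, 0)) = 336/((8*I)) - 464/(144 - (-3)*0) = 336*(-I/8) - 464/(144 - 1*0) = -42*I - 464/(144 + 0) = -42*I - 464/144 = -42*I - 464*1/144 = -42*I - 29/9 = -29/9 - 42*I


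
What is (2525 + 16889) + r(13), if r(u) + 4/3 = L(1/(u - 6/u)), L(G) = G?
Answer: 9492833/489 ≈ 19413.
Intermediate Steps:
r(u) = -4/3 + 1/(u - 6/u)
(2525 + 16889) + r(13) = (2525 + 16889) + (8 + 13 - 4/3*13²)/(-6 + 13²) = 19414 + (8 + 13 - 4/3*169)/(-6 + 169) = 19414 + (8 + 13 - 676/3)/163 = 19414 + (1/163)*(-613/3) = 19414 - 613/489 = 9492833/489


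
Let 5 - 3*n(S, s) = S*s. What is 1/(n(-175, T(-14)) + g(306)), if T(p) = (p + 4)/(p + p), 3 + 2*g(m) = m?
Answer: 1/174 ≈ 0.0057471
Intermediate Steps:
g(m) = -3/2 + m/2
T(p) = (4 + p)/(2*p) (T(p) = (4 + p)/((2*p)) = (4 + p)*(1/(2*p)) = (4 + p)/(2*p))
n(S, s) = 5/3 - S*s/3
1/(n(-175, T(-14)) + g(306)) = 1/((5/3 - 1/3*(-175)*(1/2)*(4 - 14)/(-14)) + (-3/2 + (1/2)*306)) = 1/((5/3 - 1/3*(-175)*(1/2)*(-1/14)*(-10)) + (-3/2 + 153)) = 1/((5/3 - 1/3*(-175)*5/14) + 303/2) = 1/((5/3 + 125/6) + 303/2) = 1/(45/2 + 303/2) = 1/174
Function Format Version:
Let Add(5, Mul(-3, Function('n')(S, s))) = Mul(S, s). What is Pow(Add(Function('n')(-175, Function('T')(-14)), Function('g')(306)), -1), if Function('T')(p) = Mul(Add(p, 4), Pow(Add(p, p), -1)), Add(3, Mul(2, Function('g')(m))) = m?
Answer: Rational(1, 174) ≈ 0.0057471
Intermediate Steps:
Function('g')(m) = Add(Rational(-3, 2), Mul(Rational(1, 2), m))
Function('T')(p) = Mul(Rational(1, 2), Pow(p, -1), Add(4, p)) (Function('T')(p) = Mul(Add(4, p), Pow(Mul(2, p), -1)) = Mul(Add(4, p), Mul(Rational(1, 2), Pow(p, -1))) = Mul(Rational(1, 2), Pow(p, -1), Add(4, p)))
Function('n')(S, s) = Add(Rational(5, 3), Mul(Rational(-1, 3), S, s)) (Function('n')(S, s) = Add(Rational(5, 3), Mul(Rational(-1, 3), Mul(S, s))) = Add(Rational(5, 3), Mul(Rational(-1, 3), S, s)))
Pow(Add(Function('n')(-175, Function('T')(-14)), Function('g')(306)), -1) = Pow(Add(Add(Rational(5, 3), Mul(Rational(-1, 3), -175, Mul(Rational(1, 2), Pow(-14, -1), Add(4, -14)))), Add(Rational(-3, 2), Mul(Rational(1, 2), 306))), -1) = Pow(Add(Add(Rational(5, 3), Mul(Rational(-1, 3), -175, Mul(Rational(1, 2), Rational(-1, 14), -10))), Add(Rational(-3, 2), 153)), -1) = Pow(Add(Add(Rational(5, 3), Mul(Rational(-1, 3), -175, Rational(5, 14))), Rational(303, 2)), -1) = Pow(Add(Add(Rational(5, 3), Rational(125, 6)), Rational(303, 2)), -1) = Pow(Add(Rational(45, 2), Rational(303, 2)), -1) = Pow(174, -1) = Rational(1, 174)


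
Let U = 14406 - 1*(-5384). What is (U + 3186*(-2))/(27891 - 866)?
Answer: 13418/27025 ≈ 0.49650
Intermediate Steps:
U = 19790 (U = 14406 + 5384 = 19790)
(U + 3186*(-2))/(27891 - 866) = (19790 + 3186*(-2))/(27891 - 866) = (19790 - 6372)/27025 = 13418*(1/27025) = 13418/27025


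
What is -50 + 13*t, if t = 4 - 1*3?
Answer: -37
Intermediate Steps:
t = 1 (t = 4 - 3 = 1)
-50 + 13*t = -50 + 13*1 = -50 + 13 = -37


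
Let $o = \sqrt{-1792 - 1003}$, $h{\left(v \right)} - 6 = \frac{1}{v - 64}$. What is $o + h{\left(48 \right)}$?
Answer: $\frac{95}{16} + i \sqrt{2795} \approx 5.9375 + 52.868 i$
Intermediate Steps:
$h{\left(v \right)} = 6 + \frac{1}{-64 + v}$ ($h{\left(v \right)} = 6 + \frac{1}{v - 64} = 6 + \frac{1}{-64 + v}$)
$o = i \sqrt{2795}$ ($o = \sqrt{-2795} = i \sqrt{2795} \approx 52.868 i$)
$o + h{\left(48 \right)} = i \sqrt{2795} + \frac{-383 + 6 \cdot 48}{-64 + 48} = i \sqrt{2795} + \frac{-383 + 288}{-16} = i \sqrt{2795} - - \frac{95}{16} = i \sqrt{2795} + \frac{95}{16} = \frac{95}{16} + i \sqrt{2795}$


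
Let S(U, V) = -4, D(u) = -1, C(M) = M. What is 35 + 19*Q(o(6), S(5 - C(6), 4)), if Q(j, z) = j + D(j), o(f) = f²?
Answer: 700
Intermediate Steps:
Q(j, z) = -1 + j (Q(j, z) = j - 1 = -1 + j)
35 + 19*Q(o(6), S(5 - C(6), 4)) = 35 + 19*(-1 + 6²) = 35 + 19*(-1 + 36) = 35 + 19*35 = 35 + 665 = 700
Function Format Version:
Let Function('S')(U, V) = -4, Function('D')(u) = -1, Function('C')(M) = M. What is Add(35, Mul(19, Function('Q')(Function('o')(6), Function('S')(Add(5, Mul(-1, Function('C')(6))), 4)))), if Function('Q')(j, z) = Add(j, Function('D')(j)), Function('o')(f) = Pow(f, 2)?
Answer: 700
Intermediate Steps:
Function('Q')(j, z) = Add(-1, j) (Function('Q')(j, z) = Add(j, -1) = Add(-1, j))
Add(35, Mul(19, Function('Q')(Function('o')(6), Function('S')(Add(5, Mul(-1, Function('C')(6))), 4)))) = Add(35, Mul(19, Add(-1, Pow(6, 2)))) = Add(35, Mul(19, Add(-1, 36))) = Add(35, Mul(19, 35)) = Add(35, 665) = 700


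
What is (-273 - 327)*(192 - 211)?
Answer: 11400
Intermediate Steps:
(-273 - 327)*(192 - 211) = -600*(-19) = 11400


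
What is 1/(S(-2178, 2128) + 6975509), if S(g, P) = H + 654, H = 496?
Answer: 1/6976659 ≈ 1.4334e-7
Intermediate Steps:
S(g, P) = 1150 (S(g, P) = 496 + 654 = 1150)
1/(S(-2178, 2128) + 6975509) = 1/(1150 + 6975509) = 1/6976659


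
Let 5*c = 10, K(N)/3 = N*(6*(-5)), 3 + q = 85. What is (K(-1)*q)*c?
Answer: 14760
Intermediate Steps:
q = 82 (q = -3 + 85 = 82)
K(N) = -90*N (K(N) = 3*(N*(6*(-5))) = 3*(N*(-30)) = 3*(-30*N) = -90*N)
c = 2 (c = (⅕)*10 = 2)
(K(-1)*q)*c = (-90*(-1)*82)*2 = (90*82)*2 = 7380*2 = 14760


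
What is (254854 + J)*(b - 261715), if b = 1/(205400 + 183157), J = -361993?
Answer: 3631697656106102/129519 ≈ 2.8040e+10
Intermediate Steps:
b = 1/388557 ≈ 2.5736e-6
(254854 + J)*(b - 261715) = (254854 - 361993)*(1/388557 - 261715) = -107139*(-101691195254/388557) = 3631697656106102/129519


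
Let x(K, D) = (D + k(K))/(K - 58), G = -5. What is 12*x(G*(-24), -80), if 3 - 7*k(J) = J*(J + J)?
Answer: -5682/7 ≈ -811.71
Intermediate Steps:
k(J) = 3/7 - 2*J²/7 (k(J) = 3/7 - J*(J + J)/7 = 3/7 - J*2*J/7 = 3/7 - 2*J²/7)
x(K, D) = (3/7 + D - 2*K²/7)/(-58 + K) (x(K, D) = (D + (3/7 - 2*K²/7))/(K - 58) = (3/7 + D - 2*K²/7)/(-58 + K))
12*x(G*(-24), -80) = 12*((3 - 2*(-5*(-24))² + 7*(-80))/(7*(-58 - 5*(-24)))) = 12*((3 - 2*120² - 560)/(7*(-58 + 120))) = 12*((⅐)*(3 - 2*14400 - 560)/62) = 12*((⅐)*(1/62)*(3 - 28800 - 560)) = 12*((⅐)*(1/62)*(-29357)) = 12*(-947/14) = -5682/7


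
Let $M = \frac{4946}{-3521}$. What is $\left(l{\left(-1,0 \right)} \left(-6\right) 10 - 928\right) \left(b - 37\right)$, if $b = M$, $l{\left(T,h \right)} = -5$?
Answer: $\frac{84920044}{3521} \approx 24118.0$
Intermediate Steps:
$M = - \frac{4946}{3521}$ ($M = 4946 \left(- \frac{1}{3521}\right) = - \frac{4946}{3521} \approx -1.4047$)
$b = - \frac{4946}{3521} \approx -1.4047$
$\left(l{\left(-1,0 \right)} \left(-6\right) 10 - 928\right) \left(b - 37\right) = \left(\left(-5\right) \left(-6\right) 10 - 928\right) \left(- \frac{4946}{3521} - 37\right) = \left(30 \cdot 10 - 928\right) \left(- \frac{135223}{3521}\right) = \left(300 - 928\right) \left(- \frac{135223}{3521}\right) = \left(-628\right) \left(- \frac{135223}{3521}\right) = \frac{84920044}{3521}$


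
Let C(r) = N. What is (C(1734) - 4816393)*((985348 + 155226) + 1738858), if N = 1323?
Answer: -13864666640240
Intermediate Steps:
C(r) = 1323
(C(1734) - 4816393)*((985348 + 155226) + 1738858) = (1323 - 4816393)*((985348 + 155226) + 1738858) = -4815070*(1140574 + 1738858) = -4815070*2879432 = -13864666640240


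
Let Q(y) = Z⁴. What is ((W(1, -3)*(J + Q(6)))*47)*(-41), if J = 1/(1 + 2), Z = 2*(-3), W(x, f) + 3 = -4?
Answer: 52458721/3 ≈ 1.7486e+7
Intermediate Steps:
W(x, f) = -7 (W(x, f) = -3 - 4 = -7)
Z = -6
J = ⅓ (J = 1/3 = ⅓ ≈ 0.33333)
Q(y) = 1296 (Q(y) = (-6)⁴ = 1296)
((W(1, -3)*(J + Q(6)))*47)*(-41) = (-7*(⅓ + 1296)*47)*(-41) = (-7*3889/3*47)*(-41) = -27223/3*47*(-41) = -1279481/3*(-41) = 52458721/3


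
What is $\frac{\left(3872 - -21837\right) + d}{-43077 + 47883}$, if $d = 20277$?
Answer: $\frac{22993}{2403} \approx 9.5685$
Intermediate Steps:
$\frac{\left(3872 - -21837\right) + d}{-43077 + 47883} = \frac{\left(3872 - -21837\right) + 20277}{-43077 + 47883} = \frac{\left(3872 + 21837\right) + 20277}{4806} = \left(25709 + 20277\right) \frac{1}{4806} = 45986 \cdot \frac{1}{4806} = \frac{22993}{2403}$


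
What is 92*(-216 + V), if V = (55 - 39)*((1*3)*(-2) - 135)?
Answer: -227424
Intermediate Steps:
V = -2256 (V = 16*(3*(-2) - 135) = 16*(-6 - 135) = 16*(-141) = -2256)
92*(-216 + V) = 92*(-216 - 2256) = 92*(-2472) = -227424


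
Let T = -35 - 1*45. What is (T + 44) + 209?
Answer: 173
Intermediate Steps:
T = -80 (T = -35 - 45 = -80)
(T + 44) + 209 = (-80 + 44) + 209 = -36 + 209 = 173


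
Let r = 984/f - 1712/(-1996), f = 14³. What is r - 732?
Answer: -125078743/171157 ≈ -730.78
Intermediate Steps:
f = 2744
r = 208181/171157 (r = 984/2744 - 1712/(-1996) = 984*(1/2744) - 1712*(-1/1996) = 123/343 + 428/499 = 208181/171157 ≈ 1.2163)
r - 732 = 208181/171157 - 732 = -125078743/171157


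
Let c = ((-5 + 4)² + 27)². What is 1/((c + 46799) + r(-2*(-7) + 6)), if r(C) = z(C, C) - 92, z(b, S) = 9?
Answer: 1/47500 ≈ 2.1053e-5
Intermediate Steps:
c = 784 (c = ((-1)² + 27)² = (1 + 27)² = 28² = 784)
r(C) = -83 (r(C) = 9 - 92 = -83)
1/((c + 46799) + r(-2*(-7) + 6)) = 1/((784 + 46799) - 83) = 1/(47583 - 83) = 1/47500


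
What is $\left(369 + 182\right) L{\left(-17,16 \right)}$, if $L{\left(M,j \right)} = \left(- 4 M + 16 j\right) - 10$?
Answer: $173014$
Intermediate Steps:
$L{\left(M,j \right)} = -10 - 4 M + 16 j$
$\left(369 + 182\right) L{\left(-17,16 \right)} = \left(369 + 182\right) \left(-10 - -68 + 16 \cdot 16\right) = 551 \left(-10 + 68 + 256\right) = 551 \cdot 314 = 173014$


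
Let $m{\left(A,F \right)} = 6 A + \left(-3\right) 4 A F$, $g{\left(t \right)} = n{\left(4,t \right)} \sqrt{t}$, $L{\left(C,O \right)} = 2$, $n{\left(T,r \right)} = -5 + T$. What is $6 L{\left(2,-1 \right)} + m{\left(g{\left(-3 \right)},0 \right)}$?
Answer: $12 - 6 i \sqrt{3} \approx 12.0 - 10.392 i$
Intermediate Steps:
$g{\left(t \right)} = - \sqrt{t}$ ($g{\left(t \right)} = \left(-5 + 4\right) \sqrt{t} = - \sqrt{t}$)
$m{\left(A,F \right)} = 6 A - 12 A F$ ($m{\left(A,F \right)} = 6 A + - 12 A F = 6 A - 12 A F$)
$6 L{\left(2,-1 \right)} + m{\left(g{\left(-3 \right)},0 \right)} = 6 \cdot 2 + 6 \left(- \sqrt{-3}\right) \left(1 - 0\right) = 12 + 6 \left(- i \sqrt{3}\right) \left(1 + 0\right) = 12 + 6 \left(- i \sqrt{3}\right) 1 = 12 - 6 i \sqrt{3}$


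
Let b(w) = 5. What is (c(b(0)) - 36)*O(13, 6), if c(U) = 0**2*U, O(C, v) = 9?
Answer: -324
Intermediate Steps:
c(U) = 0 (c(U) = 0*U = 0)
(c(b(0)) - 36)*O(13, 6) = (0 - 36)*9 = -36*9 = -324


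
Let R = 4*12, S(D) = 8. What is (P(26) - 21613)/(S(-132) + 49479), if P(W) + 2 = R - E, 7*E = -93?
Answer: -150876/346409 ≈ -0.43554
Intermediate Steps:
E = -93/7 (E = (⅐)*(-93) = -93/7 ≈ -13.286)
R = 48
P(W) = 415/7 (P(W) = -2 + (48 - 1*(-93/7)) = -2 + (48 + 93/7) = -2 + 429/7 = 415/7)
(P(26) - 21613)/(S(-132) + 49479) = (415/7 - 21613)/(8 + 49479) = -150876/7/49487 = -150876/7*1/49487 = -150876/346409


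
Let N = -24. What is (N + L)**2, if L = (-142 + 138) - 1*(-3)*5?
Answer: 169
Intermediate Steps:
L = 11 (L = -4 + 3*5 = -4 + 15 = 11)
(N + L)**2 = (-24 + 11)**2 = (-13)**2 = 169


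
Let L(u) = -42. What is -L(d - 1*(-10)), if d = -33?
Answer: 42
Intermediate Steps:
-L(d - 1*(-10)) = -1*(-42) = 42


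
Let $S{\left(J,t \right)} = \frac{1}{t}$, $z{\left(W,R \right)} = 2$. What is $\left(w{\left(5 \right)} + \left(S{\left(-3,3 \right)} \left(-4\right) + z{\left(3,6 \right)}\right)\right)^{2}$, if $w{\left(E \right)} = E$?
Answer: $\frac{289}{9} \approx 32.111$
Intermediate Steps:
$\left(w{\left(5 \right)} + \left(S{\left(-3,3 \right)} \left(-4\right) + z{\left(3,6 \right)}\right)\right)^{2} = \left(5 + \left(\frac{1}{3} \left(-4\right) + 2\right)\right)^{2} = \left(5 + \left(- \frac{4}{3} + 2\right)\right)^{2} = \left(5 + \frac{2}{3}\right)^{2} = \left(\frac{17}{3}\right)^{2} = \frac{289}{9}$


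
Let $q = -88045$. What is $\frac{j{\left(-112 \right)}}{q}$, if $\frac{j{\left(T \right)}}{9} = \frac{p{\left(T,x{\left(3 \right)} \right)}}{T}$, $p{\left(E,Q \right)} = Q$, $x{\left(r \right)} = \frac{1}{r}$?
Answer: $\frac{3}{9861040} \approx 3.0423 \cdot 10^{-7}$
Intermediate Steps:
$j{\left(T \right)} = \frac{3}{T}$ ($j{\left(T \right)} = 9 \frac{1}{3 T} = \frac{3}{T}$)
$\frac{j{\left(-112 \right)}}{q} = \frac{3 \frac{1}{-112}}{-88045} = 3 \left(- \frac{1}{112}\right) \left(- \frac{1}{88045}\right) = \left(- \frac{3}{112}\right) \left(- \frac{1}{88045}\right) = \frac{3}{9861040}$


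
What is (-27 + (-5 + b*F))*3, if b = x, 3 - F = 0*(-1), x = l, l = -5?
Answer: -141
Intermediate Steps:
x = -5
F = 3 (F = 3 - 0*(-1) = 3 - 1*0 = 3 + 0 = 3)
b = -5
(-27 + (-5 + b*F))*3 = (-27 + (-5 - 5*3))*3 = (-27 + (-5 - 15))*3 = (-27 - 20)*3 = -47*3 = -141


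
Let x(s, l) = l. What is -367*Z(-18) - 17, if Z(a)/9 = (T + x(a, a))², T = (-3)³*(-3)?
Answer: -13109624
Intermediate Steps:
T = 81 (T = -27*(-3) = 81)
Z(a) = 9*(81 + a)²
-367*Z(-18) - 17 = -3303*(81 - 18)² - 17 = -3303*63² - 17 = -3303*3969 - 17 = -367*35721 - 17 = -13109607 - 17 = -13109624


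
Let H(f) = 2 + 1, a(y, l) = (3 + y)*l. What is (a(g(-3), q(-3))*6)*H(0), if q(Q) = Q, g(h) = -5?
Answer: 108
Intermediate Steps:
a(y, l) = l*(3 + y)
H(f) = 3
(a(g(-3), q(-3))*6)*H(0) = (-3*(3 - 5)*6)*3 = (-3*(-2)*6)*3 = (6*6)*3 = 36*3 = 108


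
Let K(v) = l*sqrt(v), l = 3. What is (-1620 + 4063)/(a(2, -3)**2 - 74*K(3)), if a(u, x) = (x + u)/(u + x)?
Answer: -2443/147851 - 542346*sqrt(3)/147851 ≈ -6.3700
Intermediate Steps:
a(u, x) = 1 (a(u, x) = (u + x)/(u + x) = 1)
K(v) = 3*sqrt(v)
(-1620 + 4063)/(a(2, -3)**2 - 74*K(3)) = (-1620 + 4063)/(1**2 - 222*sqrt(3)) = 2443/(1 - 222*sqrt(3))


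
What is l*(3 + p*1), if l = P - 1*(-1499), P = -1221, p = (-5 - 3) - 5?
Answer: -2780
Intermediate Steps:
p = -13 (p = -8 - 5 = -13)
l = 278 (l = -1221 - 1*(-1499) = -1221 + 1499 = 278)
l*(3 + p*1) = 278*(3 - 13*1) = 278*(3 - 13) = 278*(-10) = -2780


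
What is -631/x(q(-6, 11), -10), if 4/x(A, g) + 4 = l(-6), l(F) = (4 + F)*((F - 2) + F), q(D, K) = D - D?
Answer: -3786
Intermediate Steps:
q(D, K) = 0
l(F) = (-2 + 2*F)*(4 + F) (l(F) = (4 + F)*((-2 + F) + F) = (4 + F)*(-2 + 2*F) = (-2 + 2*F)*(4 + F))
x(A, g) = ⅙ (x(A, g) = 4/(-4 + (-8 + 2*(-6)² + 6*(-6))) = 4/(-4 + (-8 + 2*36 - 36)) = 4/(-4 + (-8 + 72 - 36)) = 4/(-4 + 28) = 4/24 = 4*(1/24) = ⅙)
-631/x(q(-6, 11), -10) = -631/⅙ = -631*6 = -3786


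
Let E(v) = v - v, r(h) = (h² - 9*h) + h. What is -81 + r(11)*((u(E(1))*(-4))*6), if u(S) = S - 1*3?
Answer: 2295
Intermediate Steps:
r(h) = h² - 8*h
E(v) = 0
u(S) = -3 + S (u(S) = S - 3 = -3 + S)
-81 + r(11)*((u(E(1))*(-4))*6) = -81 + (11*(-8 + 11))*(((-3 + 0)*(-4))*6) = -81 + (11*3)*(-3*(-4)*6) = -81 + 33*(12*6) = -81 + 33*72 = -81 + 2376 = 2295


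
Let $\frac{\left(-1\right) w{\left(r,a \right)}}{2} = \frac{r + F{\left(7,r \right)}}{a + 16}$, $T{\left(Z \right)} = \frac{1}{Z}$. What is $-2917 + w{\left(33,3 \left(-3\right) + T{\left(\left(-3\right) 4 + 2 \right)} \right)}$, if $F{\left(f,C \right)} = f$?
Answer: $- \frac{202073}{69} \approx -2928.6$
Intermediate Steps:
$w{\left(r,a \right)} = - \frac{2 \left(7 + r\right)}{16 + a}$ ($w{\left(r,a \right)} = - 2 \frac{r + 7}{a + 16} = - 2 \frac{7 + r}{16 + a} = - \frac{2 \left(7 + r\right)}{16 + a}$)
$-2917 + w{\left(33,3 \left(-3\right) + T{\left(\left(-3\right) 4 + 2 \right)} \right)} = -2917 + \frac{2 \left(-7 - 33\right)}{16 + \left(3 \left(-3\right) + \frac{1}{\left(-3\right) 4 + 2}\right)} = -2917 + \frac{2 \left(-7 - 33\right)}{16 - \left(9 - \frac{1}{-12 + 2}\right)} = -2917 + 2 \frac{1}{16 - \left(9 - \frac{1}{-10}\right)} \left(-40\right) = -2917 + 2 \frac{1}{16 - \frac{91}{10}} \left(-40\right) = -2917 + 2 \frac{1}{\frac{69}{10}} \left(-40\right) = -2917 + 2 \cdot \frac{10}{69} \left(-40\right) = -2917 - \frac{800}{69} = - \frac{202073}{69}$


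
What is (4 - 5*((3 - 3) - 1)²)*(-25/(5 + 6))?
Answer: 25/11 ≈ 2.2727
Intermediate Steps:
(4 - 5*((3 - 3) - 1)²)*(-25/(5 + 6)) = (4 - 5*(0 - 1)²)*(-25/11) = (4 - 5*(-1)²)*(-25*1/11) = (4 - 5*1)*(-25/11) = (4 - 5)*(-25/11) = -1*(-25/11) = 25/11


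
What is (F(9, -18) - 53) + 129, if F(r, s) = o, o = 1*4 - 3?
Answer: 77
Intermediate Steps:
o = 1 (o = 4 - 3 = 1)
F(r, s) = 1
(F(9, -18) - 53) + 129 = (1 - 53) + 129 = -52 + 129 = 77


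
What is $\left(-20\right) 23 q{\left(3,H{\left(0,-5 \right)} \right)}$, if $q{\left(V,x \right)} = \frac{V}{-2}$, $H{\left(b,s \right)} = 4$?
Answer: $690$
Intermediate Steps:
$q{\left(V,x \right)} = - \frac{V}{2}$ ($q{\left(V,x \right)} = V \left(- \frac{1}{2}\right) = - \frac{V}{2}$)
$\left(-20\right) 23 q{\left(3,H{\left(0,-5 \right)} \right)} = \left(-20\right) 23 \left(\left(- \frac{1}{2}\right) 3\right) = \left(-460\right) \left(- \frac{3}{2}\right) = 690$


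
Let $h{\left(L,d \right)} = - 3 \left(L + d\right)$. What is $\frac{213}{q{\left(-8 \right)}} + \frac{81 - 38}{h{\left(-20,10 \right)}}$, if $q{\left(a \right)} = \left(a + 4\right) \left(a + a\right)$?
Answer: $\frac{4571}{960} \approx 4.7615$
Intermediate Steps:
$h{\left(L,d \right)} = - 3 L - 3 d$
$q{\left(a \right)} = 2 a \left(4 + a\right)$ ($q{\left(a \right)} = \left(4 + a\right) 2 a = 2 a \left(4 + a\right)$)
$\frac{213}{q{\left(-8 \right)}} + \frac{81 - 38}{h{\left(-20,10 \right)}} = \frac{213}{2 \left(-8\right) \left(4 - 8\right)} + \frac{81 - 38}{\left(-3\right) \left(-20\right) - 30} = \frac{213}{2 \left(-8\right) \left(-4\right)} + \frac{81 - 38}{60 - 30} = \frac{213}{64} + \frac{43}{30} = \frac{4571}{960}$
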